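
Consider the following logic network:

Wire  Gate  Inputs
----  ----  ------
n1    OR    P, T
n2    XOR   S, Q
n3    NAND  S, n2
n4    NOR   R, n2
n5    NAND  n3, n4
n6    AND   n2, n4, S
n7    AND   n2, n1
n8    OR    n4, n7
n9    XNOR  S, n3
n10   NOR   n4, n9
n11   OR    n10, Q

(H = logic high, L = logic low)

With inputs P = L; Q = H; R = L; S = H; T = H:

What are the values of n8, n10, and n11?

n8 = H, n10 = L, n11 = H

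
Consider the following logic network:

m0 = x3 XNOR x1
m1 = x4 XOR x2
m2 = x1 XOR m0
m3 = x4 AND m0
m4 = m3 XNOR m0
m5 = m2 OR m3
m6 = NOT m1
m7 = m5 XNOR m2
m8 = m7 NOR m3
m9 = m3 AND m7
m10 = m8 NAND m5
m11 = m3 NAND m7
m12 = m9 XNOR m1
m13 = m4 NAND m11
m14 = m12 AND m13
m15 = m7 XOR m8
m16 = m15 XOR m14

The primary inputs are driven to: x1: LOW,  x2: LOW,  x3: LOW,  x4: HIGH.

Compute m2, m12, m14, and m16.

m0 = x3 XNOR x1 = LOW XNOR LOW = HIGH
m1 = x4 XOR x2 = HIGH XOR LOW = HIGH
m2 = x1 XOR m0 = LOW XOR HIGH = HIGH
m3 = x4 AND m0 = HIGH AND HIGH = HIGH
m4 = m3 XNOR m0 = HIGH XNOR HIGH = HIGH
m5 = m2 OR m3 = HIGH OR HIGH = HIGH
m7 = m5 XNOR m2 = HIGH XNOR HIGH = HIGH
m8 = m7 NOR m3 = HIGH NOR HIGH = LOW
m9 = m3 AND m7 = HIGH AND HIGH = HIGH
m11 = m3 NAND m7 = HIGH NAND HIGH = LOW
m12 = m9 XNOR m1 = HIGH XNOR HIGH = HIGH
m13 = m4 NAND m11 = HIGH NAND LOW = HIGH
m14 = m12 AND m13 = HIGH AND HIGH = HIGH
m15 = m7 XOR m8 = HIGH XOR LOW = HIGH
m16 = m15 XOR m14 = HIGH XOR HIGH = LOW

m2 = HIGH  m12 = HIGH  m14 = HIGH  m16 = LOW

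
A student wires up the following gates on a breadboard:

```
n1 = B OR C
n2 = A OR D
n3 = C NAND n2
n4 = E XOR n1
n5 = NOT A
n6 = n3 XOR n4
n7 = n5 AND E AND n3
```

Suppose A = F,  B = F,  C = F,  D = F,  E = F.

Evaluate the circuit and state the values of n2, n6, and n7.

n2 = F  n6 = T  n7 = F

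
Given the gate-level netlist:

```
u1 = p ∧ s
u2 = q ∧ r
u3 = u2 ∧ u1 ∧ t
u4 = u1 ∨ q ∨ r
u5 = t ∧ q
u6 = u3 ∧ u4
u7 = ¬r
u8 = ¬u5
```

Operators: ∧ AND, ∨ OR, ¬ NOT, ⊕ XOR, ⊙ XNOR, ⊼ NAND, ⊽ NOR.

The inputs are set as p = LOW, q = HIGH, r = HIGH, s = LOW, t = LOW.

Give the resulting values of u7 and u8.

u7 = LOW; u8 = HIGH

u5 = t AND q = LOW AND HIGH = LOW
u7 = NOT r = NOT HIGH = LOW
u8 = NOT u5 = NOT LOW = HIGH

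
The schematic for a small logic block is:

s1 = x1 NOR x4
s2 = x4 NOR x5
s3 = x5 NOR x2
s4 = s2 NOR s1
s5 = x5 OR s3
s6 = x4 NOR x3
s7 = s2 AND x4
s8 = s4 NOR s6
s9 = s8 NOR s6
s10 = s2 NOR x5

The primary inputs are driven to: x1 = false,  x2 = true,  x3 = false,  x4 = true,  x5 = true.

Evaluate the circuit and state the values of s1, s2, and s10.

s1 = false  s2 = false  s10 = false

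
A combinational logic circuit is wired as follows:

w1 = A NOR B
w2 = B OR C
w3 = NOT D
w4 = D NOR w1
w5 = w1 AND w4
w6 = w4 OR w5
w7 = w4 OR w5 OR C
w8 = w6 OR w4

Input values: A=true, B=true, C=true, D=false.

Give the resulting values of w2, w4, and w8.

w1 = A NOR B = true NOR true = false
w2 = B OR C = true OR true = true
w4 = D NOR w1 = false NOR false = true
w5 = w1 AND w4 = false AND true = false
w6 = w4 OR w5 = true OR false = true
w8 = w6 OR w4 = true OR true = true

w2 = true, w4 = true, w8 = true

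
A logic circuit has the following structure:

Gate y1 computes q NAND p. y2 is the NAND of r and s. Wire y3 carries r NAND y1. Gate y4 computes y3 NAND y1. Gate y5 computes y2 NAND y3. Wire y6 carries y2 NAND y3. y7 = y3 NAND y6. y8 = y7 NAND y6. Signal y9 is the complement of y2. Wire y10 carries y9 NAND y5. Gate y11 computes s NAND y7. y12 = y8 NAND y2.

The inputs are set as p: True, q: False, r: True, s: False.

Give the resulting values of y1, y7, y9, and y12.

y1 = q NAND p = False NAND True = True
y2 = r NAND s = True NAND False = True
y3 = r NAND y1 = True NAND True = False
y6 = y2 NAND y3 = True NAND False = True
y7 = y3 NAND y6 = False NAND True = True
y8 = y7 NAND y6 = True NAND True = False
y9 = NOT y2 = NOT True = False
y12 = y8 NAND y2 = False NAND True = True

y1 = True, y7 = True, y9 = False, y12 = True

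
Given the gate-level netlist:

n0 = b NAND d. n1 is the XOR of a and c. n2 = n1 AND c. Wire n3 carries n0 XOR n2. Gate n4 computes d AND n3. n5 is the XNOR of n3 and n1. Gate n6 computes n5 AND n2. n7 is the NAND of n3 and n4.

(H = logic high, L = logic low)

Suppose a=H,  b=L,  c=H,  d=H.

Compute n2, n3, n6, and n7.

n0 = b NAND d = L NAND H = H
n1 = a XOR c = H XOR H = L
n2 = n1 AND c = L AND H = L
n3 = n0 XOR n2 = H XOR L = H
n4 = d AND n3 = H AND H = H
n5 = n3 XNOR n1 = H XNOR L = L
n6 = n5 AND n2 = L AND L = L
n7 = n3 NAND n4 = H NAND H = L

n2 = L  n3 = H  n6 = L  n7 = L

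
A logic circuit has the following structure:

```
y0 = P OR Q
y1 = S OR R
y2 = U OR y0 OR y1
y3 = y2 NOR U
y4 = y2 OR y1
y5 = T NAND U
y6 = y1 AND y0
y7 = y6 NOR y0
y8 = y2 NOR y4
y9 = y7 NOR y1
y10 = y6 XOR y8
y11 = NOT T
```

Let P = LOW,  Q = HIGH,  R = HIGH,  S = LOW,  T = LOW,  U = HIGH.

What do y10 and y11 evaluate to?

y0 = P OR Q = LOW OR HIGH = HIGH
y1 = S OR R = LOW OR HIGH = HIGH
y2 = U OR y0 OR y1 = HIGH OR HIGH OR HIGH = HIGH
y4 = y2 OR y1 = HIGH OR HIGH = HIGH
y6 = y1 AND y0 = HIGH AND HIGH = HIGH
y8 = y2 NOR y4 = HIGH NOR HIGH = LOW
y10 = y6 XOR y8 = HIGH XOR LOW = HIGH
y11 = NOT T = NOT LOW = HIGH

y10 = HIGH, y11 = HIGH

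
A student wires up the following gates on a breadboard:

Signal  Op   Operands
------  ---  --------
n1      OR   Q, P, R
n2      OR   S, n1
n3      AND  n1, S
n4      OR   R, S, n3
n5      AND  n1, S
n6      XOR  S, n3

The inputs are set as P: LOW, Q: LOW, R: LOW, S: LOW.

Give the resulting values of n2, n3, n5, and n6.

n1 = Q OR P OR R = LOW OR LOW OR LOW = LOW
n2 = S OR n1 = LOW OR LOW = LOW
n3 = n1 AND S = LOW AND LOW = LOW
n5 = n1 AND S = LOW AND LOW = LOW
n6 = S XOR n3 = LOW XOR LOW = LOW

n2 = LOW, n3 = LOW, n5 = LOW, n6 = LOW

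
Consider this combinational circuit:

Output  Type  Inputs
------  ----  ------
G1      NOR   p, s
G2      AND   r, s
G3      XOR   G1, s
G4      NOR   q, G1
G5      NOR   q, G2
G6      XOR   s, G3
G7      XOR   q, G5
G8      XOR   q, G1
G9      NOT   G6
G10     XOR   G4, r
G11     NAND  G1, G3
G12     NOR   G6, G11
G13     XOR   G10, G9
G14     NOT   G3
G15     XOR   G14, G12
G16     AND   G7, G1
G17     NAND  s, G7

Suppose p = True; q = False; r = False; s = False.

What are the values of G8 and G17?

G8 = False, G17 = True

G1 = p NOR s = True NOR False = False
G2 = r AND s = False AND False = False
G5 = q NOR G2 = False NOR False = True
G7 = q XOR G5 = False XOR True = True
G8 = q XOR G1 = False XOR False = False
G17 = s NAND G7 = False NAND True = True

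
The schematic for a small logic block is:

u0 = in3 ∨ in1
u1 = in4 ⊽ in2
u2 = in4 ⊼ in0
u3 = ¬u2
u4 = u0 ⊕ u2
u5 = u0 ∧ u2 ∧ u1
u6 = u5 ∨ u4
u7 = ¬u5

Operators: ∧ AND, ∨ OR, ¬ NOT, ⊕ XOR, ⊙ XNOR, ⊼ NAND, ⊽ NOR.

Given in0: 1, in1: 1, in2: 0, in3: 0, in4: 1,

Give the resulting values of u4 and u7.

u4 = 1  u7 = 1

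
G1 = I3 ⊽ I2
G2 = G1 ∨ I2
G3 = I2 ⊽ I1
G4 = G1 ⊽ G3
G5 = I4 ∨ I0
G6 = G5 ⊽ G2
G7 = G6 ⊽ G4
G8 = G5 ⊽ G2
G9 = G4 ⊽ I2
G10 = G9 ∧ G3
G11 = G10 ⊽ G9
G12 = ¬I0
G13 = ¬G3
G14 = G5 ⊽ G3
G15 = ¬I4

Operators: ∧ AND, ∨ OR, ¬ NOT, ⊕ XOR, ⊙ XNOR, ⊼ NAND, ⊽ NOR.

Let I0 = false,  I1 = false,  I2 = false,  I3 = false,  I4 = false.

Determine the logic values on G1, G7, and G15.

G1 = true, G7 = true, G15 = true

G1 = I3 NOR I2 = false NOR false = true
G2 = G1 OR I2 = true OR false = true
G3 = I2 NOR I1 = false NOR false = true
G4 = G1 NOR G3 = true NOR true = false
G5 = I4 OR I0 = false OR false = false
G6 = G5 NOR G2 = false NOR true = false
G7 = G6 NOR G4 = false NOR false = true
G15 = NOT I4 = NOT false = true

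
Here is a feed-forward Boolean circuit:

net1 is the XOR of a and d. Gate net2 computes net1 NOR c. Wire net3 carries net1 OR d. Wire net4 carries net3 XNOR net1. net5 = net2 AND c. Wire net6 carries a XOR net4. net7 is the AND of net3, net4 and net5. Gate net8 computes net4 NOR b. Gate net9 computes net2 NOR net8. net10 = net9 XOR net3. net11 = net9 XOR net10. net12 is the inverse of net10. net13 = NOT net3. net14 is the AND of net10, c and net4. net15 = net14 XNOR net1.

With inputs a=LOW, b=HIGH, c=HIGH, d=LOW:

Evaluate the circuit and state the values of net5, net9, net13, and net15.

net5 = LOW, net9 = HIGH, net13 = HIGH, net15 = LOW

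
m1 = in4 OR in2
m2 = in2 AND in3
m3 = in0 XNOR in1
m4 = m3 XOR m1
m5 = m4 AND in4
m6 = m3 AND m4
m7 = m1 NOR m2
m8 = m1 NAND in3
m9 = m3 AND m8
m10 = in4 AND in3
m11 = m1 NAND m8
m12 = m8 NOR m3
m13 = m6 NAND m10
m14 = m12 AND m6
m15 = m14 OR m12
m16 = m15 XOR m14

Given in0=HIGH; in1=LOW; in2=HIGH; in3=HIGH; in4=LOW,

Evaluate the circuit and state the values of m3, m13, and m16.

m3 = LOW, m13 = HIGH, m16 = HIGH

m1 = in4 OR in2 = LOW OR HIGH = HIGH
m3 = in0 XNOR in1 = HIGH XNOR LOW = LOW
m4 = m3 XOR m1 = LOW XOR HIGH = HIGH
m6 = m3 AND m4 = LOW AND HIGH = LOW
m8 = m1 NAND in3 = HIGH NAND HIGH = LOW
m10 = in4 AND in3 = LOW AND HIGH = LOW
m12 = m8 NOR m3 = LOW NOR LOW = HIGH
m13 = m6 NAND m10 = LOW NAND LOW = HIGH
m14 = m12 AND m6 = HIGH AND LOW = LOW
m15 = m14 OR m12 = LOW OR HIGH = HIGH
m16 = m15 XOR m14 = HIGH XOR LOW = HIGH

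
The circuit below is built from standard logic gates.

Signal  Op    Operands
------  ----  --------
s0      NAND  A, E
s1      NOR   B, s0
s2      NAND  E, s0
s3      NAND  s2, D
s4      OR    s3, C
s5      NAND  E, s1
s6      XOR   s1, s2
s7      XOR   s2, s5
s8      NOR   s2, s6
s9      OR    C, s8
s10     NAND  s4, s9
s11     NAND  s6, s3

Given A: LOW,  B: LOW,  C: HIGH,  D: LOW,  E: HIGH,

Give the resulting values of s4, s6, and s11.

s4 = HIGH, s6 = LOW, s11 = HIGH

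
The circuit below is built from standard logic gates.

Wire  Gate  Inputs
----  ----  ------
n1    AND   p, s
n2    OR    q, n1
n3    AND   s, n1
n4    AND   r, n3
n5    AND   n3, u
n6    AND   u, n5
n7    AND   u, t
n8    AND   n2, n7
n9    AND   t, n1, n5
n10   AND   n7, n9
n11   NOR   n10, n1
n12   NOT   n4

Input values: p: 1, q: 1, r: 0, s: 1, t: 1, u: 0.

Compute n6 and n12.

n6 = 0, n12 = 1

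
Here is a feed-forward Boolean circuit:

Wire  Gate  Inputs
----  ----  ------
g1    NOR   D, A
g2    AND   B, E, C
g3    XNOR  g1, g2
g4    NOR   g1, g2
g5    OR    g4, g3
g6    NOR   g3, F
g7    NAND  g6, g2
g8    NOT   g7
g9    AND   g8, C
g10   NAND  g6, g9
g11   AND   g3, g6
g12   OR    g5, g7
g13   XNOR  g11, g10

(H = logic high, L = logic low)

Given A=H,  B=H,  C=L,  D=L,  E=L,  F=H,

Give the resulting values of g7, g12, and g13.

g1 = D NOR A = L NOR H = L
g2 = B AND E AND C = H AND L AND L = L
g3 = g1 XNOR g2 = L XNOR L = H
g4 = g1 NOR g2 = L NOR L = H
g5 = g4 OR g3 = H OR H = H
g6 = g3 NOR F = H NOR H = L
g7 = g6 NAND g2 = L NAND L = H
g8 = NOT g7 = NOT H = L
g9 = g8 AND C = L AND L = L
g10 = g6 NAND g9 = L NAND L = H
g11 = g3 AND g6 = H AND L = L
g12 = g5 OR g7 = H OR H = H
g13 = g11 XNOR g10 = L XNOR H = L

g7 = H; g12 = H; g13 = L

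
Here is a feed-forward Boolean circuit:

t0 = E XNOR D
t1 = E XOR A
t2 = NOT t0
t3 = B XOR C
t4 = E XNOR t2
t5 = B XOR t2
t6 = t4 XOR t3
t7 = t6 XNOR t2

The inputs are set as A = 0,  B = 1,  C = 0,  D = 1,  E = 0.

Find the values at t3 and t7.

t3 = 1; t7 = 1

t0 = E XNOR D = 0 XNOR 1 = 0
t2 = NOT t0 = NOT 0 = 1
t3 = B XOR C = 1 XOR 0 = 1
t4 = E XNOR t2 = 0 XNOR 1 = 0
t6 = t4 XOR t3 = 0 XOR 1 = 1
t7 = t6 XNOR t2 = 1 XNOR 1 = 1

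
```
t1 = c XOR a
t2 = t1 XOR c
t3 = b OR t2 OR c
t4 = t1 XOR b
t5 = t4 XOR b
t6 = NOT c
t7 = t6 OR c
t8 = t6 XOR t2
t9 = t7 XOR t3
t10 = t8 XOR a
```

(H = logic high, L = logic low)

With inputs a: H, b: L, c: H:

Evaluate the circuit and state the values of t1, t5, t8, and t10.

t1 = c XOR a = H XOR H = L
t2 = t1 XOR c = L XOR H = H
t4 = t1 XOR b = L XOR L = L
t5 = t4 XOR b = L XOR L = L
t6 = NOT c = NOT H = L
t8 = t6 XOR t2 = L XOR H = H
t10 = t8 XOR a = H XOR H = L

t1 = L  t5 = L  t8 = H  t10 = L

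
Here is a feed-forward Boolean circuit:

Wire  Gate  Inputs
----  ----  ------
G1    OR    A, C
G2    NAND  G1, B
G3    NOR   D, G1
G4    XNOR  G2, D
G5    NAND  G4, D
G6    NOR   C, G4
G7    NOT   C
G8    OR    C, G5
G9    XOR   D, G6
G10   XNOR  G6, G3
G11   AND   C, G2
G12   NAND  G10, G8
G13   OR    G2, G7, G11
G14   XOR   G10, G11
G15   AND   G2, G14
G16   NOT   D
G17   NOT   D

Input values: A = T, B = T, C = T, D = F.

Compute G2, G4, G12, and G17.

G1 = A OR C = T OR T = T
G2 = G1 NAND B = T NAND T = F
G3 = D NOR G1 = F NOR T = F
G4 = G2 XNOR D = F XNOR F = T
G5 = G4 NAND D = T NAND F = T
G6 = C NOR G4 = T NOR T = F
G8 = C OR G5 = T OR T = T
G10 = G6 XNOR G3 = F XNOR F = T
G12 = G10 NAND G8 = T NAND T = F
G17 = NOT D = NOT F = T

G2 = F, G4 = T, G12 = F, G17 = T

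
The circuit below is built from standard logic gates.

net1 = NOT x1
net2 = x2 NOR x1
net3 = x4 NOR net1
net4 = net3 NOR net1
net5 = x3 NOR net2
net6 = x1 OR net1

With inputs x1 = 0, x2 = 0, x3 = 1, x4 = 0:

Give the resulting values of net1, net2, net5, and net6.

net1 = NOT x1 = NOT 0 = 1
net2 = x2 NOR x1 = 0 NOR 0 = 1
net5 = x3 NOR net2 = 1 NOR 1 = 0
net6 = x1 OR net1 = 0 OR 1 = 1

net1 = 1; net2 = 1; net5 = 0; net6 = 1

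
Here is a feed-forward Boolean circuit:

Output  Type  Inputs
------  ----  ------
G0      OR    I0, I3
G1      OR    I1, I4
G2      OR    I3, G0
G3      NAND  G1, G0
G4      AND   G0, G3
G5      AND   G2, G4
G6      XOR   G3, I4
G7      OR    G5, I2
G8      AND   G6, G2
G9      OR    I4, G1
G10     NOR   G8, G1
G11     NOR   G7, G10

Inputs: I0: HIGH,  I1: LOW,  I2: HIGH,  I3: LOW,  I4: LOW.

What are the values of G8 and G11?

G0 = I0 OR I3 = HIGH OR LOW = HIGH
G1 = I1 OR I4 = LOW OR LOW = LOW
G2 = I3 OR G0 = LOW OR HIGH = HIGH
G3 = G1 NAND G0 = LOW NAND HIGH = HIGH
G4 = G0 AND G3 = HIGH AND HIGH = HIGH
G5 = G2 AND G4 = HIGH AND HIGH = HIGH
G6 = G3 XOR I4 = HIGH XOR LOW = HIGH
G7 = G5 OR I2 = HIGH OR HIGH = HIGH
G8 = G6 AND G2 = HIGH AND HIGH = HIGH
G10 = G8 NOR G1 = HIGH NOR LOW = LOW
G11 = G7 NOR G10 = HIGH NOR LOW = LOW

G8 = HIGH  G11 = LOW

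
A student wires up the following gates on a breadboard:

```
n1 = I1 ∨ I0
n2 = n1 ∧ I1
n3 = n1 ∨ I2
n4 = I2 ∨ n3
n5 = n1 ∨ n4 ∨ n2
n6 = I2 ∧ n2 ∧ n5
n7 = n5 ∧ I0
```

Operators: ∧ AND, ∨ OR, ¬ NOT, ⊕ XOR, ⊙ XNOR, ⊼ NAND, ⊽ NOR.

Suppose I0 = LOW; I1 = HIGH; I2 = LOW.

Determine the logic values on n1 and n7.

n1 = HIGH  n7 = LOW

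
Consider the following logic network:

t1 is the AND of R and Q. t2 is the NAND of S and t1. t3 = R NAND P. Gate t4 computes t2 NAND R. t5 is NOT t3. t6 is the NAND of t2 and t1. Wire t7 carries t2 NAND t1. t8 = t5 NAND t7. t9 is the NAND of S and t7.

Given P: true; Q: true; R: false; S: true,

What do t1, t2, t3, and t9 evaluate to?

t1 = false, t2 = true, t3 = true, t9 = false

t1 = R AND Q = false AND true = false
t2 = S NAND t1 = true NAND false = true
t3 = R NAND P = false NAND true = true
t7 = t2 NAND t1 = true NAND false = true
t9 = S NAND t7 = true NAND true = false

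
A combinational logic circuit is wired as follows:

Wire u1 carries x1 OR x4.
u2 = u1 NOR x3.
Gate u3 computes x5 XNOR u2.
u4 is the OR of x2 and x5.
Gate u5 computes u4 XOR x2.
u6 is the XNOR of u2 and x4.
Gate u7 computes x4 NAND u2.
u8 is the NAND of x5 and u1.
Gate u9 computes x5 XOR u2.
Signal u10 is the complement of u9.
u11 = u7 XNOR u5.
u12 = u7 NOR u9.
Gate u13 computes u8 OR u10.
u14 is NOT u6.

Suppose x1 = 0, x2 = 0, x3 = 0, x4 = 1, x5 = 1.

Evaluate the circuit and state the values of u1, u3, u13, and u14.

u1 = 1, u3 = 0, u13 = 0, u14 = 1

u1 = x1 OR x4 = 0 OR 1 = 1
u2 = u1 NOR x3 = 1 NOR 0 = 0
u3 = x5 XNOR u2 = 1 XNOR 0 = 0
u6 = u2 XNOR x4 = 0 XNOR 1 = 0
u8 = x5 NAND u1 = 1 NAND 1 = 0
u9 = x5 XOR u2 = 1 XOR 0 = 1
u10 = NOT u9 = NOT 1 = 0
u13 = u8 OR u10 = 0 OR 0 = 0
u14 = NOT u6 = NOT 0 = 1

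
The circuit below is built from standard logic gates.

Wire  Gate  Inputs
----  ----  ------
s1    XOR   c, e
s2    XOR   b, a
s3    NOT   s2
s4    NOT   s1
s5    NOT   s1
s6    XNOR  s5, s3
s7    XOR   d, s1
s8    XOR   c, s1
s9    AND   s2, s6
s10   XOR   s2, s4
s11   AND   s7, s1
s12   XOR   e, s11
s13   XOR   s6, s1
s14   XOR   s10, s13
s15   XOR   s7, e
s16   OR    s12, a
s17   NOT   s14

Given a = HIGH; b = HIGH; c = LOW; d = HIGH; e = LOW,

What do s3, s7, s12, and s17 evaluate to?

s3 = HIGH, s7 = HIGH, s12 = LOW, s17 = HIGH

s1 = c XOR e = LOW XOR LOW = LOW
s2 = b XOR a = HIGH XOR HIGH = LOW
s3 = NOT s2 = NOT LOW = HIGH
s4 = NOT s1 = NOT LOW = HIGH
s5 = NOT s1 = NOT LOW = HIGH
s6 = s5 XNOR s3 = HIGH XNOR HIGH = HIGH
s7 = d XOR s1 = HIGH XOR LOW = HIGH
s10 = s2 XOR s4 = LOW XOR HIGH = HIGH
s11 = s7 AND s1 = HIGH AND LOW = LOW
s12 = e XOR s11 = LOW XOR LOW = LOW
s13 = s6 XOR s1 = HIGH XOR LOW = HIGH
s14 = s10 XOR s13 = HIGH XOR HIGH = LOW
s17 = NOT s14 = NOT LOW = HIGH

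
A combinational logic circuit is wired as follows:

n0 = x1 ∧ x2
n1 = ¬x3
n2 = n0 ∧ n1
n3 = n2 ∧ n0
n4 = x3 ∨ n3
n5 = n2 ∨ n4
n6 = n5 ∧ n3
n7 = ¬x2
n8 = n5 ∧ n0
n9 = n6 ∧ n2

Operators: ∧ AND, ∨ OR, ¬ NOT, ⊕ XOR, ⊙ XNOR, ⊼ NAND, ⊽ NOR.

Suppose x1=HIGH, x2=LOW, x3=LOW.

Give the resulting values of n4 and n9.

n4 = LOW  n9 = LOW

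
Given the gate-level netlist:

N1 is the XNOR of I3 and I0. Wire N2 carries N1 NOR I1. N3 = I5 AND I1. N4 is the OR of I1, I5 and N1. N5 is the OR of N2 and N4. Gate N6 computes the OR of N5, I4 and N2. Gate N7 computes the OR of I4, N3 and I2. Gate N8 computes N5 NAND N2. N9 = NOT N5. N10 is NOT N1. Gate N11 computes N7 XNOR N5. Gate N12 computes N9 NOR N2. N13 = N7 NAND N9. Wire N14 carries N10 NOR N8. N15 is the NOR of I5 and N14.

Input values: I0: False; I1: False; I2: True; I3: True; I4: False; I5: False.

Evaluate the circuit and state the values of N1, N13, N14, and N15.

N1 = I3 XNOR I0 = True XNOR False = False
N2 = N1 NOR I1 = False NOR False = True
N3 = I5 AND I1 = False AND False = False
N4 = I1 OR I5 OR N1 = False OR False OR False = False
N5 = N2 OR N4 = True OR False = True
N7 = I4 OR N3 OR I2 = False OR False OR True = True
N8 = N5 NAND N2 = True NAND True = False
N9 = NOT N5 = NOT True = False
N10 = NOT N1 = NOT False = True
N13 = N7 NAND N9 = True NAND False = True
N14 = N10 NOR N8 = True NOR False = False
N15 = I5 NOR N14 = False NOR False = True

N1 = False; N13 = True; N14 = False; N15 = True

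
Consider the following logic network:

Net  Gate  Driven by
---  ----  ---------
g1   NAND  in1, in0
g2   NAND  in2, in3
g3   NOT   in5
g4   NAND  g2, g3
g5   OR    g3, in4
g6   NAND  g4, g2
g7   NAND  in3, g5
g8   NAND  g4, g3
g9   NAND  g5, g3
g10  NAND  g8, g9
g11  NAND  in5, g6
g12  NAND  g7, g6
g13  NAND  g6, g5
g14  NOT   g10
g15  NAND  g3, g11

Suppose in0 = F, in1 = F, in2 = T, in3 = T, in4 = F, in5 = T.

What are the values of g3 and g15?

g2 = in2 NAND in3 = T NAND T = F
g3 = NOT in5 = NOT T = F
g4 = g2 NAND g3 = F NAND F = T
g6 = g4 NAND g2 = T NAND F = T
g11 = in5 NAND g6 = T NAND T = F
g15 = g3 NAND g11 = F NAND F = T

g3 = F; g15 = T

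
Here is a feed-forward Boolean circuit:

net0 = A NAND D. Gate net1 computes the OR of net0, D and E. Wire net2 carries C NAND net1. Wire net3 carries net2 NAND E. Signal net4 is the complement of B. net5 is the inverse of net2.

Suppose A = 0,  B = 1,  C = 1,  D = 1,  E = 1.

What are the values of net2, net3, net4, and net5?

net0 = A NAND D = 0 NAND 1 = 1
net1 = net0 OR D OR E = 1 OR 1 OR 1 = 1
net2 = C NAND net1 = 1 NAND 1 = 0
net3 = net2 NAND E = 0 NAND 1 = 1
net4 = NOT B = NOT 1 = 0
net5 = NOT net2 = NOT 0 = 1

net2 = 0; net3 = 1; net4 = 0; net5 = 1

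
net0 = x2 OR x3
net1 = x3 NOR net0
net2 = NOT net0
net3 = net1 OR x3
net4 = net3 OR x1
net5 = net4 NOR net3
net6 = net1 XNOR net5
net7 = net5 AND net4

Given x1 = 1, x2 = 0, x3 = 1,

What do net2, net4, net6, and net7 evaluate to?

net2 = 0, net4 = 1, net6 = 1, net7 = 0

net0 = x2 OR x3 = 0 OR 1 = 1
net1 = x3 NOR net0 = 1 NOR 1 = 0
net2 = NOT net0 = NOT 1 = 0
net3 = net1 OR x3 = 0 OR 1 = 1
net4 = net3 OR x1 = 1 OR 1 = 1
net5 = net4 NOR net3 = 1 NOR 1 = 0
net6 = net1 XNOR net5 = 0 XNOR 0 = 1
net7 = net5 AND net4 = 0 AND 1 = 0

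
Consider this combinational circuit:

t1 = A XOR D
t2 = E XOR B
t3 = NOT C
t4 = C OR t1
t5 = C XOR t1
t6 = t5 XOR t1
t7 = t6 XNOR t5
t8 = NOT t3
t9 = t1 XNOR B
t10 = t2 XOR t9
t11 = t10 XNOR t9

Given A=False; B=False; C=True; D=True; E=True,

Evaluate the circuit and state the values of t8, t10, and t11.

t1 = A XOR D = False XOR True = True
t2 = E XOR B = True XOR False = True
t3 = NOT C = NOT True = False
t8 = NOT t3 = NOT False = True
t9 = t1 XNOR B = True XNOR False = False
t10 = t2 XOR t9 = True XOR False = True
t11 = t10 XNOR t9 = True XNOR False = False

t8 = True; t10 = True; t11 = False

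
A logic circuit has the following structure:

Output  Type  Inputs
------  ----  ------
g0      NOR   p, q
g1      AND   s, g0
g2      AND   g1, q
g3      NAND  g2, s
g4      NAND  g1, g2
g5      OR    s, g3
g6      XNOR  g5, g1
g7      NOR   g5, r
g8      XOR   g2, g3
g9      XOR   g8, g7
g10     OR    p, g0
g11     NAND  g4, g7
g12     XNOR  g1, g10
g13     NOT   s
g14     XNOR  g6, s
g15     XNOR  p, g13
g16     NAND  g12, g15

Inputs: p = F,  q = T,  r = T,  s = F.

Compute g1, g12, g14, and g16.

g0 = p NOR q = F NOR T = F
g1 = s AND g0 = F AND F = F
g2 = g1 AND q = F AND T = F
g3 = g2 NAND s = F NAND F = T
g5 = s OR g3 = F OR T = T
g6 = g5 XNOR g1 = T XNOR F = F
g10 = p OR g0 = F OR F = F
g12 = g1 XNOR g10 = F XNOR F = T
g13 = NOT s = NOT F = T
g14 = g6 XNOR s = F XNOR F = T
g15 = p XNOR g13 = F XNOR T = F
g16 = g12 NAND g15 = T NAND F = T

g1 = F, g12 = T, g14 = T, g16 = T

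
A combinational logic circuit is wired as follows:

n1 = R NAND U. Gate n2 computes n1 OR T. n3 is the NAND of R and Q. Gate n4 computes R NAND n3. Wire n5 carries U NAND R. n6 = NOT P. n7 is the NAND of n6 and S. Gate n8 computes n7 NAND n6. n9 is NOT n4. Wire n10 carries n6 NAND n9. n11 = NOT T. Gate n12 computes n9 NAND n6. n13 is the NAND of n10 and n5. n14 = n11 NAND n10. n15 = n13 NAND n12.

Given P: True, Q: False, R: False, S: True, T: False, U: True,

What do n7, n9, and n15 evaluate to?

n7 = True, n9 = False, n15 = True

n3 = R NAND Q = False NAND False = True
n4 = R NAND n3 = False NAND True = True
n5 = U NAND R = True NAND False = True
n6 = NOT P = NOT True = False
n7 = n6 NAND S = False NAND True = True
n9 = NOT n4 = NOT True = False
n10 = n6 NAND n9 = False NAND False = True
n12 = n9 NAND n6 = False NAND False = True
n13 = n10 NAND n5 = True NAND True = False
n15 = n13 NAND n12 = False NAND True = True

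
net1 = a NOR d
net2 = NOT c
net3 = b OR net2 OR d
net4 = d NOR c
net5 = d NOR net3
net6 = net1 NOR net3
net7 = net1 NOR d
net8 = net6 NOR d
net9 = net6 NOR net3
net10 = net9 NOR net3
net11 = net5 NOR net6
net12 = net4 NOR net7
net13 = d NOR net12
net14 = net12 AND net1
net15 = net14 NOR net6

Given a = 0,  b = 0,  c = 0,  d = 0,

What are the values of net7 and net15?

net7 = 0; net15 = 1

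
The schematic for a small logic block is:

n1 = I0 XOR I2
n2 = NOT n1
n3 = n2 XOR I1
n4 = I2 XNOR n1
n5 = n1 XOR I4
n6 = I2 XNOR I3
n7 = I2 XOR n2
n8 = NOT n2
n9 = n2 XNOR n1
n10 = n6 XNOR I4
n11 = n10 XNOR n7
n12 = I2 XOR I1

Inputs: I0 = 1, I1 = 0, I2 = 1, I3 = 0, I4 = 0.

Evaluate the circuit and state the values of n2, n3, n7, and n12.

n1 = I0 XOR I2 = 1 XOR 1 = 0
n2 = NOT n1 = NOT 0 = 1
n3 = n2 XOR I1 = 1 XOR 0 = 1
n7 = I2 XOR n2 = 1 XOR 1 = 0
n12 = I2 XOR I1 = 1 XOR 0 = 1

n2 = 1, n3 = 1, n7 = 0, n12 = 1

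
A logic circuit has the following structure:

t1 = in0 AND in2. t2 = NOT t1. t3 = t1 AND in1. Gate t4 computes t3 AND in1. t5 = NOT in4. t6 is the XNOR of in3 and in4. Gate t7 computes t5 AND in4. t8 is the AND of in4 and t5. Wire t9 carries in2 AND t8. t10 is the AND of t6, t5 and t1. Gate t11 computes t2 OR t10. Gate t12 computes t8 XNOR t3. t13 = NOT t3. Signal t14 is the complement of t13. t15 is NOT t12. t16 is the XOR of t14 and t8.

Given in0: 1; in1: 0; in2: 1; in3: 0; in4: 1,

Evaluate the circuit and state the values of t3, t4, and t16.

t3 = 0, t4 = 0, t16 = 0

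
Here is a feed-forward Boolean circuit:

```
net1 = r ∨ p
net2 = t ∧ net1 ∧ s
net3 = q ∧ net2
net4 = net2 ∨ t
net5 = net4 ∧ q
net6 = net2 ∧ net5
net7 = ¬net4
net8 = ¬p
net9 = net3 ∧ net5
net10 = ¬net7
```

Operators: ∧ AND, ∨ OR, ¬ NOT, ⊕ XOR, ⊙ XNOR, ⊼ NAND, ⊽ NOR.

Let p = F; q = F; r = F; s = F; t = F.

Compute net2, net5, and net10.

net1 = r OR p = F OR F = F
net2 = t AND net1 AND s = F AND F AND F = F
net4 = net2 OR t = F OR F = F
net5 = net4 AND q = F AND F = F
net7 = NOT net4 = NOT F = T
net10 = NOT net7 = NOT T = F

net2 = F, net5 = F, net10 = F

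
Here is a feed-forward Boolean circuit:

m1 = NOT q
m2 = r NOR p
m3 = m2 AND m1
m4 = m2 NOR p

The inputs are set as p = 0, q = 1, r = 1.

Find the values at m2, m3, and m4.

m1 = NOT q = NOT 1 = 0
m2 = r NOR p = 1 NOR 0 = 0
m3 = m2 AND m1 = 0 AND 0 = 0
m4 = m2 NOR p = 0 NOR 0 = 1

m2 = 0  m3 = 0  m4 = 1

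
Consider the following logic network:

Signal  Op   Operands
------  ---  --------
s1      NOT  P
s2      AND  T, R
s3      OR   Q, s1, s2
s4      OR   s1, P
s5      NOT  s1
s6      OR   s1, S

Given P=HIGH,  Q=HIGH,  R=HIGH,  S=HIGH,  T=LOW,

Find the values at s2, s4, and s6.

s1 = NOT P = NOT HIGH = LOW
s2 = T AND R = LOW AND HIGH = LOW
s4 = s1 OR P = LOW OR HIGH = HIGH
s6 = s1 OR S = LOW OR HIGH = HIGH

s2 = LOW, s4 = HIGH, s6 = HIGH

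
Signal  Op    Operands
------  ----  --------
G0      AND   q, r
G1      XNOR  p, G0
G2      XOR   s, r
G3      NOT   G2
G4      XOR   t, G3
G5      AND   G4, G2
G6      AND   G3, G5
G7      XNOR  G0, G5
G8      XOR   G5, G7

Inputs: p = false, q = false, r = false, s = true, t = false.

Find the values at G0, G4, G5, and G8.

G0 = q AND r = false AND false = false
G2 = s XOR r = true XOR false = true
G3 = NOT G2 = NOT true = false
G4 = t XOR G3 = false XOR false = false
G5 = G4 AND G2 = false AND true = false
G7 = G0 XNOR G5 = false XNOR false = true
G8 = G5 XOR G7 = false XOR true = true

G0 = false; G4 = false; G5 = false; G8 = true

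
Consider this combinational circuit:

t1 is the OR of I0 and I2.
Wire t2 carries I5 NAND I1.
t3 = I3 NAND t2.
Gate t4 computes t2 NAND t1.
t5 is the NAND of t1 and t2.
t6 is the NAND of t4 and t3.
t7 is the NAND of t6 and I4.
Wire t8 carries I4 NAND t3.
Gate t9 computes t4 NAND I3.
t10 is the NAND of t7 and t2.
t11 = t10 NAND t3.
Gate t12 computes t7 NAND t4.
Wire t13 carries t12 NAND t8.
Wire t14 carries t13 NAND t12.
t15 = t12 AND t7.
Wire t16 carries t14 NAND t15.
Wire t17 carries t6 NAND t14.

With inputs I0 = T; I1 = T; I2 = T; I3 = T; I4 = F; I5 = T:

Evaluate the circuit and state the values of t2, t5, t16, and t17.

t2 = F  t5 = T  t16 = T  t17 = T

t1 = I0 OR I2 = T OR T = T
t2 = I5 NAND I1 = T NAND T = F
t3 = I3 NAND t2 = T NAND F = T
t4 = t2 NAND t1 = F NAND T = T
t5 = t1 NAND t2 = T NAND F = T
t6 = t4 NAND t3 = T NAND T = F
t7 = t6 NAND I4 = F NAND F = T
t8 = I4 NAND t3 = F NAND T = T
t12 = t7 NAND t4 = T NAND T = F
t13 = t12 NAND t8 = F NAND T = T
t14 = t13 NAND t12 = T NAND F = T
t15 = t12 AND t7 = F AND T = F
t16 = t14 NAND t15 = T NAND F = T
t17 = t6 NAND t14 = F NAND T = T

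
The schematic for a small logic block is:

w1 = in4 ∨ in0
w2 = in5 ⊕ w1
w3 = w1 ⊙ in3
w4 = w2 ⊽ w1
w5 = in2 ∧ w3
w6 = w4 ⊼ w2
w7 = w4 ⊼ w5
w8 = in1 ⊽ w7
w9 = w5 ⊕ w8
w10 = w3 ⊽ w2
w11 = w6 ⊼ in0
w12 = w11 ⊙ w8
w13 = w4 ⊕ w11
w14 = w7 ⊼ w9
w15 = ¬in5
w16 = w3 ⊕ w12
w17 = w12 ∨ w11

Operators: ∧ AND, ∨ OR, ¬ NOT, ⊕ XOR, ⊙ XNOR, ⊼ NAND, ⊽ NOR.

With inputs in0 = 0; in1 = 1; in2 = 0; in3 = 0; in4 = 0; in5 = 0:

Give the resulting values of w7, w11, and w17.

w1 = in4 OR in0 = 0 OR 0 = 0
w2 = in5 XOR w1 = 0 XOR 0 = 0
w3 = w1 XNOR in3 = 0 XNOR 0 = 1
w4 = w2 NOR w1 = 0 NOR 0 = 1
w5 = in2 AND w3 = 0 AND 1 = 0
w6 = w4 NAND w2 = 1 NAND 0 = 1
w7 = w4 NAND w5 = 1 NAND 0 = 1
w8 = in1 NOR w7 = 1 NOR 1 = 0
w11 = w6 NAND in0 = 1 NAND 0 = 1
w12 = w11 XNOR w8 = 1 XNOR 0 = 0
w17 = w12 OR w11 = 0 OR 1 = 1

w7 = 1  w11 = 1  w17 = 1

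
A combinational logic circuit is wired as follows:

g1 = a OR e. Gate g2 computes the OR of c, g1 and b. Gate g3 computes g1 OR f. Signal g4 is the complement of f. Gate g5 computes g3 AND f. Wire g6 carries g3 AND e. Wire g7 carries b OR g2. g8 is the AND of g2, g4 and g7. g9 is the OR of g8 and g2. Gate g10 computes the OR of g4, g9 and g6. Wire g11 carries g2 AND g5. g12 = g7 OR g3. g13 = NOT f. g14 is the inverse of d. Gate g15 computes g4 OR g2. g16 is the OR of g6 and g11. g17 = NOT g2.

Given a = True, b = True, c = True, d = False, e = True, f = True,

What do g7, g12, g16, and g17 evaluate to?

g1 = a OR e = True OR True = True
g2 = c OR g1 OR b = True OR True OR True = True
g3 = g1 OR f = True OR True = True
g5 = g3 AND f = True AND True = True
g6 = g3 AND e = True AND True = True
g7 = b OR g2 = True OR True = True
g11 = g2 AND g5 = True AND True = True
g12 = g7 OR g3 = True OR True = True
g16 = g6 OR g11 = True OR True = True
g17 = NOT g2 = NOT True = False

g7 = True  g12 = True  g16 = True  g17 = False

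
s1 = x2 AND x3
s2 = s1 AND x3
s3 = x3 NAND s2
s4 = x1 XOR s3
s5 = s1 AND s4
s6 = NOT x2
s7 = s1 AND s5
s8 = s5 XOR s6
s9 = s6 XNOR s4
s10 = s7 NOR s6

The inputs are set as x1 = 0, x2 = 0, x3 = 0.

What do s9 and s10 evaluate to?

s9 = 1; s10 = 0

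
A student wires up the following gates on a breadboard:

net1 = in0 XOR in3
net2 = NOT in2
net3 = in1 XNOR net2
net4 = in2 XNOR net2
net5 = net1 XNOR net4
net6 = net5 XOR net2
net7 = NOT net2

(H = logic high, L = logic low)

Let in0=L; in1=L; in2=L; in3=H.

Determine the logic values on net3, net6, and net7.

net3 = L, net6 = H, net7 = L

net1 = in0 XOR in3 = L XOR H = H
net2 = NOT in2 = NOT L = H
net3 = in1 XNOR net2 = L XNOR H = L
net4 = in2 XNOR net2 = L XNOR H = L
net5 = net1 XNOR net4 = H XNOR L = L
net6 = net5 XOR net2 = L XOR H = H
net7 = NOT net2 = NOT H = L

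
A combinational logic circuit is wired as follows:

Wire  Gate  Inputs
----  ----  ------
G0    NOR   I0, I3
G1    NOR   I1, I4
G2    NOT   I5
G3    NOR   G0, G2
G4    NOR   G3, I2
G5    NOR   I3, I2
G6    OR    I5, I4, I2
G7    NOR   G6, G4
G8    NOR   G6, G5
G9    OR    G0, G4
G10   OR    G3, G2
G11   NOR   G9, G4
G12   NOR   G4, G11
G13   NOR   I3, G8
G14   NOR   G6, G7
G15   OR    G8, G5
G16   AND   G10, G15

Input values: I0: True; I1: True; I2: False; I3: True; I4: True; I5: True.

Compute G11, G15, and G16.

G0 = I0 NOR I3 = True NOR True = False
G2 = NOT I5 = NOT True = False
G3 = G0 NOR G2 = False NOR False = True
G4 = G3 NOR I2 = True NOR False = False
G5 = I3 NOR I2 = True NOR False = False
G6 = I5 OR I4 OR I2 = True OR True OR False = True
G8 = G6 NOR G5 = True NOR False = False
G9 = G0 OR G4 = False OR False = False
G10 = G3 OR G2 = True OR False = True
G11 = G9 NOR G4 = False NOR False = True
G15 = G8 OR G5 = False OR False = False
G16 = G10 AND G15 = True AND False = False

G11 = True, G15 = False, G16 = False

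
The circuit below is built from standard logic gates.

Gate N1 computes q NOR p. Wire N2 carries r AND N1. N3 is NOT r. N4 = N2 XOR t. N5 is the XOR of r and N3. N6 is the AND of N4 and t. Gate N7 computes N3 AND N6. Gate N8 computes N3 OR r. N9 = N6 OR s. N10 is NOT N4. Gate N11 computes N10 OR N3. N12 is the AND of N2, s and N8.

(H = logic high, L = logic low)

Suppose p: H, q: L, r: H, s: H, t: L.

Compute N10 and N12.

N10 = H; N12 = L

N1 = q NOR p = L NOR H = L
N2 = r AND N1 = H AND L = L
N3 = NOT r = NOT H = L
N4 = N2 XOR t = L XOR L = L
N8 = N3 OR r = L OR H = H
N10 = NOT N4 = NOT L = H
N12 = N2 AND s AND N8 = L AND H AND H = L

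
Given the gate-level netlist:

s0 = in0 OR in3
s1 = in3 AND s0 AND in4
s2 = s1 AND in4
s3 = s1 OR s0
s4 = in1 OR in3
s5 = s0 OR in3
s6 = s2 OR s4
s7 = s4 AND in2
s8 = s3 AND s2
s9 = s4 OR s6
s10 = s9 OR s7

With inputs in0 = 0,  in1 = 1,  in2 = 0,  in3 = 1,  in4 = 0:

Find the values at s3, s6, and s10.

s3 = 1, s6 = 1, s10 = 1

s0 = in0 OR in3 = 0 OR 1 = 1
s1 = in3 AND s0 AND in4 = 1 AND 1 AND 0 = 0
s2 = s1 AND in4 = 0 AND 0 = 0
s3 = s1 OR s0 = 0 OR 1 = 1
s4 = in1 OR in3 = 1 OR 1 = 1
s6 = s2 OR s4 = 0 OR 1 = 1
s7 = s4 AND in2 = 1 AND 0 = 0
s9 = s4 OR s6 = 1 OR 1 = 1
s10 = s9 OR s7 = 1 OR 0 = 1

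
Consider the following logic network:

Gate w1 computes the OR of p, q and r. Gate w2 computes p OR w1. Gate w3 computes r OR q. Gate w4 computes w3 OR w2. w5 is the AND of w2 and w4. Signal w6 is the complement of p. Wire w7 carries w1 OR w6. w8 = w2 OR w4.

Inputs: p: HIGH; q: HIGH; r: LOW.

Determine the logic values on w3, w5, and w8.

w3 = HIGH; w5 = HIGH; w8 = HIGH

w1 = p OR q OR r = HIGH OR HIGH OR LOW = HIGH
w2 = p OR w1 = HIGH OR HIGH = HIGH
w3 = r OR q = LOW OR HIGH = HIGH
w4 = w3 OR w2 = HIGH OR HIGH = HIGH
w5 = w2 AND w4 = HIGH AND HIGH = HIGH
w8 = w2 OR w4 = HIGH OR HIGH = HIGH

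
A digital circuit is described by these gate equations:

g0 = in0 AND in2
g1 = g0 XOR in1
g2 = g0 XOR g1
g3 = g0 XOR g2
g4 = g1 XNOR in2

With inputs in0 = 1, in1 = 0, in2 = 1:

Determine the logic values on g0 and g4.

g0 = 1, g4 = 1

g0 = in0 AND in2 = 1 AND 1 = 1
g1 = g0 XOR in1 = 1 XOR 0 = 1
g4 = g1 XNOR in2 = 1 XNOR 1 = 1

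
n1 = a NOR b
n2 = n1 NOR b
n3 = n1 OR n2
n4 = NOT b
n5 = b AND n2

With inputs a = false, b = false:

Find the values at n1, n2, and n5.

n1 = a NOR b = false NOR false = true
n2 = n1 NOR b = true NOR false = false
n5 = b AND n2 = false AND false = false

n1 = true, n2 = false, n5 = false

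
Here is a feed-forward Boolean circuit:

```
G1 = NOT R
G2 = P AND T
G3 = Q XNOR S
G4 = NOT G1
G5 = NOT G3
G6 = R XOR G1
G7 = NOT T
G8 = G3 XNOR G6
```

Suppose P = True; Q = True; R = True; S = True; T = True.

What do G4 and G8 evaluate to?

G1 = NOT R = NOT True = False
G3 = Q XNOR S = True XNOR True = True
G4 = NOT G1 = NOT False = True
G6 = R XOR G1 = True XOR False = True
G8 = G3 XNOR G6 = True XNOR True = True

G4 = True, G8 = True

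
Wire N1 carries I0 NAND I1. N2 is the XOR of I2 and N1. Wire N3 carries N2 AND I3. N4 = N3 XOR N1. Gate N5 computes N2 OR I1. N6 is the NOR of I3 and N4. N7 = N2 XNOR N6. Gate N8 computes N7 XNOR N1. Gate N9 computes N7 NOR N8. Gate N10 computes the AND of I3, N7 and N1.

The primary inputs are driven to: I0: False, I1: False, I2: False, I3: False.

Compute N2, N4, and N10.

N2 = True, N4 = True, N10 = False

N1 = I0 NAND I1 = False NAND False = True
N2 = I2 XOR N1 = False XOR True = True
N3 = N2 AND I3 = True AND False = False
N4 = N3 XOR N1 = False XOR True = True
N6 = I3 NOR N4 = False NOR True = False
N7 = N2 XNOR N6 = True XNOR False = False
N10 = I3 AND N7 AND N1 = False AND False AND True = False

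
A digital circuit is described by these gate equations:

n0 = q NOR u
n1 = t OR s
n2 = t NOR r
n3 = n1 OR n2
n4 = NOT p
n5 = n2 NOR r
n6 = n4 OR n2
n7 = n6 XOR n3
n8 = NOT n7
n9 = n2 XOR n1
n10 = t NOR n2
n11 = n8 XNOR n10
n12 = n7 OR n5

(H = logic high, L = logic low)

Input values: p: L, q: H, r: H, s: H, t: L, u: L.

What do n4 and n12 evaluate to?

n4 = H  n12 = L

n1 = t OR s = L OR H = H
n2 = t NOR r = L NOR H = L
n3 = n1 OR n2 = H OR L = H
n4 = NOT p = NOT L = H
n5 = n2 NOR r = L NOR H = L
n6 = n4 OR n2 = H OR L = H
n7 = n6 XOR n3 = H XOR H = L
n12 = n7 OR n5 = L OR L = L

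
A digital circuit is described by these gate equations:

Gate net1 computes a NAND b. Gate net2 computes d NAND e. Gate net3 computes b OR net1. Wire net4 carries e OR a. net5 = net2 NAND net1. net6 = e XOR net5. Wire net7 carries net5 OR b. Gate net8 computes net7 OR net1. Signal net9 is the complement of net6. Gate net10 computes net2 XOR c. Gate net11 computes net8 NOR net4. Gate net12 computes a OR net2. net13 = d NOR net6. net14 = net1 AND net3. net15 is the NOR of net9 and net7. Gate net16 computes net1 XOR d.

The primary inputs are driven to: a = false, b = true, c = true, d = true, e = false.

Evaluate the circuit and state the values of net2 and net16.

net1 = a NAND b = false NAND true = true
net2 = d NAND e = true NAND false = true
net16 = net1 XOR d = true XOR true = false

net2 = true; net16 = false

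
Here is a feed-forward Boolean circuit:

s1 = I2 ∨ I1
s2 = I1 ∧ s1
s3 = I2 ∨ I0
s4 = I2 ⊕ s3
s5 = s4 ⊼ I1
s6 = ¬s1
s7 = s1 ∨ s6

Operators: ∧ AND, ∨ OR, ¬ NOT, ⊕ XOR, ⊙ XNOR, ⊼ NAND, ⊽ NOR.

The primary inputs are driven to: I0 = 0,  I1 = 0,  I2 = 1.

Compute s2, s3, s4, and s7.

s1 = I2 OR I1 = 1 OR 0 = 1
s2 = I1 AND s1 = 0 AND 1 = 0
s3 = I2 OR I0 = 1 OR 0 = 1
s4 = I2 XOR s3 = 1 XOR 1 = 0
s6 = NOT s1 = NOT 1 = 0
s7 = s1 OR s6 = 1 OR 0 = 1

s2 = 0, s3 = 1, s4 = 0, s7 = 1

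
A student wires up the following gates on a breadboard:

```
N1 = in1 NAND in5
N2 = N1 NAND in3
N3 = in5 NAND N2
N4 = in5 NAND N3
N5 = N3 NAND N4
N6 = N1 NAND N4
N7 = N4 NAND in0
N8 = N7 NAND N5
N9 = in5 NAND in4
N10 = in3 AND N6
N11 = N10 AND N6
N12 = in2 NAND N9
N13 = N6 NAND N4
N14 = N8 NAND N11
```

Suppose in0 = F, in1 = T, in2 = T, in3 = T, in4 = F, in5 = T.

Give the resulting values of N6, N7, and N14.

N1 = in1 NAND in5 = T NAND T = F
N2 = N1 NAND in3 = F NAND T = T
N3 = in5 NAND N2 = T NAND T = F
N4 = in5 NAND N3 = T NAND F = T
N5 = N3 NAND N4 = F NAND T = T
N6 = N1 NAND N4 = F NAND T = T
N7 = N4 NAND in0 = T NAND F = T
N8 = N7 NAND N5 = T NAND T = F
N10 = in3 AND N6 = T AND T = T
N11 = N10 AND N6 = T AND T = T
N14 = N8 NAND N11 = F NAND T = T

N6 = T, N7 = T, N14 = T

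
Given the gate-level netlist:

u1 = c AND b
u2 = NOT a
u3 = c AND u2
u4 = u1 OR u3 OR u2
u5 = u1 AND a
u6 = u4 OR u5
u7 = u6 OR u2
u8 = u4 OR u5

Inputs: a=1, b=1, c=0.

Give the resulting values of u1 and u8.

u1 = 0, u8 = 0

u1 = c AND b = 0 AND 1 = 0
u2 = NOT a = NOT 1 = 0
u3 = c AND u2 = 0 AND 0 = 0
u4 = u1 OR u3 OR u2 = 0 OR 0 OR 0 = 0
u5 = u1 AND a = 0 AND 1 = 0
u8 = u4 OR u5 = 0 OR 0 = 0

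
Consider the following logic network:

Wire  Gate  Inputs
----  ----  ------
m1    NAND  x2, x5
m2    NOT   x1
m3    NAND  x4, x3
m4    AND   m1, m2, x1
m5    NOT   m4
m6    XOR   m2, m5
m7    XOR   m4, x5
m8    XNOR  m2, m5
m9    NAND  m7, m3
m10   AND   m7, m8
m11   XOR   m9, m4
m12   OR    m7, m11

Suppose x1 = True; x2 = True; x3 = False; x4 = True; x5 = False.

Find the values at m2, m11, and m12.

m2 = False, m11 = True, m12 = True

m1 = x2 NAND x5 = True NAND False = True
m2 = NOT x1 = NOT True = False
m3 = x4 NAND x3 = True NAND False = True
m4 = m1 AND m2 AND x1 = True AND False AND True = False
m7 = m4 XOR x5 = False XOR False = False
m9 = m7 NAND m3 = False NAND True = True
m11 = m9 XOR m4 = True XOR False = True
m12 = m7 OR m11 = False OR True = True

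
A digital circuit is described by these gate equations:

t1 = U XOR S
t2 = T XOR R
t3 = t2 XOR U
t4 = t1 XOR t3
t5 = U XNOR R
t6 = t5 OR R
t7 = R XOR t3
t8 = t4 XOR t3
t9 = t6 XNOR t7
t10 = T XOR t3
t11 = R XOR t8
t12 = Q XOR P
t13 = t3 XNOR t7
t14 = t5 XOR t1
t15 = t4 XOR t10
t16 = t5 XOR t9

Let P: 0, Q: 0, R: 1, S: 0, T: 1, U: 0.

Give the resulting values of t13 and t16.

t2 = T XOR R = 1 XOR 1 = 0
t3 = t2 XOR U = 0 XOR 0 = 0
t5 = U XNOR R = 0 XNOR 1 = 0
t6 = t5 OR R = 0 OR 1 = 1
t7 = R XOR t3 = 1 XOR 0 = 1
t9 = t6 XNOR t7 = 1 XNOR 1 = 1
t13 = t3 XNOR t7 = 0 XNOR 1 = 0
t16 = t5 XOR t9 = 0 XOR 1 = 1

t13 = 0; t16 = 1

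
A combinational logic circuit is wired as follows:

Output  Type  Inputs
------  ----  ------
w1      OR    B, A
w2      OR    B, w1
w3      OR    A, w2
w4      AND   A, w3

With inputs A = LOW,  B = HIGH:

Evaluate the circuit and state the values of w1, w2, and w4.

w1 = HIGH; w2 = HIGH; w4 = LOW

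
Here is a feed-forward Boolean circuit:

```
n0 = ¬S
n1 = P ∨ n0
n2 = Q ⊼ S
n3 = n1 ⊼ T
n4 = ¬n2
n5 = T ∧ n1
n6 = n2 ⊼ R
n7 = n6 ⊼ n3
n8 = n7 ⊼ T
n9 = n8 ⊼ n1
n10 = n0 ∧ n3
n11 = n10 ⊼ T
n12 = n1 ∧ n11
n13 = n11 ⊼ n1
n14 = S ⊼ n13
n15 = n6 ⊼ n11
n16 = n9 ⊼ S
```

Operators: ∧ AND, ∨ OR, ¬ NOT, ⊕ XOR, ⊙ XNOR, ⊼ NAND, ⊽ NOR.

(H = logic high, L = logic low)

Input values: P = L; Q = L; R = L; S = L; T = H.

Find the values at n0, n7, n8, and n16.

n0 = H  n7 = H  n8 = L  n16 = H

n0 = NOT S = NOT L = H
n1 = P OR n0 = L OR H = H
n2 = Q NAND S = L NAND L = H
n3 = n1 NAND T = H NAND H = L
n6 = n2 NAND R = H NAND L = H
n7 = n6 NAND n3 = H NAND L = H
n8 = n7 NAND T = H NAND H = L
n9 = n8 NAND n1 = L NAND H = H
n16 = n9 NAND S = H NAND L = H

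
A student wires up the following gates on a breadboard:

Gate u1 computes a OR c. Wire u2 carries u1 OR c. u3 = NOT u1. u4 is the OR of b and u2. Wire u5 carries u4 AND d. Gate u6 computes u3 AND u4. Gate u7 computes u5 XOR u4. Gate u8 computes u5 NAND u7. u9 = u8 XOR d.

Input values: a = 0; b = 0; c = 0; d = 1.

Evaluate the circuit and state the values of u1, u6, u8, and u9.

u1 = 0  u6 = 0  u8 = 1  u9 = 0

u1 = a OR c = 0 OR 0 = 0
u2 = u1 OR c = 0 OR 0 = 0
u3 = NOT u1 = NOT 0 = 1
u4 = b OR u2 = 0 OR 0 = 0
u5 = u4 AND d = 0 AND 1 = 0
u6 = u3 AND u4 = 1 AND 0 = 0
u7 = u5 XOR u4 = 0 XOR 0 = 0
u8 = u5 NAND u7 = 0 NAND 0 = 1
u9 = u8 XOR d = 1 XOR 1 = 0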